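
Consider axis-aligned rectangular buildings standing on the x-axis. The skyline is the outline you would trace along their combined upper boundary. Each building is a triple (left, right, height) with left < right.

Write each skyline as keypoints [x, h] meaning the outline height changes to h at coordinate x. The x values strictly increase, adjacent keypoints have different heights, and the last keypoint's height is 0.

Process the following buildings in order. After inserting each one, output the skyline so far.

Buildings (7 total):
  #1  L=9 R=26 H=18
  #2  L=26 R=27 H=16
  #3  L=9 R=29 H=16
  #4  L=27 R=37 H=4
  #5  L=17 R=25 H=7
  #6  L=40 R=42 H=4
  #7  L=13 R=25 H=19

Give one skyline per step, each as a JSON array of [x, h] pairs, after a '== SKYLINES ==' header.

== SKYLINES ==
[[9,18],[26,0]]
[[9,18],[26,16],[27,0]]
[[9,18],[26,16],[29,0]]
[[9,18],[26,16],[29,4],[37,0]]
[[9,18],[26,16],[29,4],[37,0]]
[[9,18],[26,16],[29,4],[37,0],[40,4],[42,0]]
[[9,18],[13,19],[25,18],[26,16],[29,4],[37,0],[40,4],[42,0]]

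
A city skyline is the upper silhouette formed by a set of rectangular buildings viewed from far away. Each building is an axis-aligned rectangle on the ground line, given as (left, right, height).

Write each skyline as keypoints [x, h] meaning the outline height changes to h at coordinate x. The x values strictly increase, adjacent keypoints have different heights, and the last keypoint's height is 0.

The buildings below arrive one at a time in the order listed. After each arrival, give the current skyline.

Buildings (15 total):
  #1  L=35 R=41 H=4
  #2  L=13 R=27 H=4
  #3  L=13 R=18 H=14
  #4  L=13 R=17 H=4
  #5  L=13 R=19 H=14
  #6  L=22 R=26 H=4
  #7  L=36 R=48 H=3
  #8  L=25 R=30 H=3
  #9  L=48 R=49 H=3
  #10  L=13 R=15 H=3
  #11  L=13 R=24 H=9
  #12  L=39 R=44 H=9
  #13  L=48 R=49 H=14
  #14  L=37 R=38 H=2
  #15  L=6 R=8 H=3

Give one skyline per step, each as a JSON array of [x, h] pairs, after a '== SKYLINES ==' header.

== SKYLINES ==
[[35,4],[41,0]]
[[13,4],[27,0],[35,4],[41,0]]
[[13,14],[18,4],[27,0],[35,4],[41,0]]
[[13,14],[18,4],[27,0],[35,4],[41,0]]
[[13,14],[19,4],[27,0],[35,4],[41,0]]
[[13,14],[19,4],[27,0],[35,4],[41,0]]
[[13,14],[19,4],[27,0],[35,4],[41,3],[48,0]]
[[13,14],[19,4],[27,3],[30,0],[35,4],[41,3],[48,0]]
[[13,14],[19,4],[27,3],[30,0],[35,4],[41,3],[49,0]]
[[13,14],[19,4],[27,3],[30,0],[35,4],[41,3],[49,0]]
[[13,14],[19,9],[24,4],[27,3],[30,0],[35,4],[41,3],[49,0]]
[[13,14],[19,9],[24,4],[27,3],[30,0],[35,4],[39,9],[44,3],[49,0]]
[[13,14],[19,9],[24,4],[27,3],[30,0],[35,4],[39,9],[44,3],[48,14],[49,0]]
[[13,14],[19,9],[24,4],[27,3],[30,0],[35,4],[39,9],[44,3],[48,14],[49,0]]
[[6,3],[8,0],[13,14],[19,9],[24,4],[27,3],[30,0],[35,4],[39,9],[44,3],[48,14],[49,0]]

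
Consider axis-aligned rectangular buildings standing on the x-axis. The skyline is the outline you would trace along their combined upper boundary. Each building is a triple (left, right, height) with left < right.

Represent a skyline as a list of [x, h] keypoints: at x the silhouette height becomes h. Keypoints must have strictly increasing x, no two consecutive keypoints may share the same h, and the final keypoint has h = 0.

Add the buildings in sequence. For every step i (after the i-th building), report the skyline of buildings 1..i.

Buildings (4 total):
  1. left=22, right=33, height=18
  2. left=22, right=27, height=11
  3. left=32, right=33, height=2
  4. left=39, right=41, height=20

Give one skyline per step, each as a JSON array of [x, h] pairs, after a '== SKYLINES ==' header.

== SKYLINES ==
[[22,18],[33,0]]
[[22,18],[33,0]]
[[22,18],[33,0]]
[[22,18],[33,0],[39,20],[41,0]]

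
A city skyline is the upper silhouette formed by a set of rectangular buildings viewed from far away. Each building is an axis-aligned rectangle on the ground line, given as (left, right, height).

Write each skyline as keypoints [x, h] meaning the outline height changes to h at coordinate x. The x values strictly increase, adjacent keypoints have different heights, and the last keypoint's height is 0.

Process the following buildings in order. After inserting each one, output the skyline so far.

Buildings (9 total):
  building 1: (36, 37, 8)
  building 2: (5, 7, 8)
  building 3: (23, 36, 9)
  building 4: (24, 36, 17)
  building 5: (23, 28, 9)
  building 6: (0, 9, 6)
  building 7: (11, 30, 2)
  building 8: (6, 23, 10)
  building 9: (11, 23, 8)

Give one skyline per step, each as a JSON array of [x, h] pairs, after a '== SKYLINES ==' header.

== SKYLINES ==
[[36,8],[37,0]]
[[5,8],[7,0],[36,8],[37,0]]
[[5,8],[7,0],[23,9],[36,8],[37,0]]
[[5,8],[7,0],[23,9],[24,17],[36,8],[37,0]]
[[5,8],[7,0],[23,9],[24,17],[36,8],[37,0]]
[[0,6],[5,8],[7,6],[9,0],[23,9],[24,17],[36,8],[37,0]]
[[0,6],[5,8],[7,6],[9,0],[11,2],[23,9],[24,17],[36,8],[37,0]]
[[0,6],[5,8],[6,10],[23,9],[24,17],[36,8],[37,0]]
[[0,6],[5,8],[6,10],[23,9],[24,17],[36,8],[37,0]]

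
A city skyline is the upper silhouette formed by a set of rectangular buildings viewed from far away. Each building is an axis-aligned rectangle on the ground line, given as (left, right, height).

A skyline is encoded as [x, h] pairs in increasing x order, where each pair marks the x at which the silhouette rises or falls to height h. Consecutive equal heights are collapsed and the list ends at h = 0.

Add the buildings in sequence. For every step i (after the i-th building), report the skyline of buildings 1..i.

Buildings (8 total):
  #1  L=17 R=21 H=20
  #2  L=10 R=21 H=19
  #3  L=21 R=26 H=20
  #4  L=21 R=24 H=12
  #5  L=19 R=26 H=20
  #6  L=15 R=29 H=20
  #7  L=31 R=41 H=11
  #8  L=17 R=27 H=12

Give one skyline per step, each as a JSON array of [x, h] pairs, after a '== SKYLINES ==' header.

== SKYLINES ==
[[17,20],[21,0]]
[[10,19],[17,20],[21,0]]
[[10,19],[17,20],[26,0]]
[[10,19],[17,20],[26,0]]
[[10,19],[17,20],[26,0]]
[[10,19],[15,20],[29,0]]
[[10,19],[15,20],[29,0],[31,11],[41,0]]
[[10,19],[15,20],[29,0],[31,11],[41,0]]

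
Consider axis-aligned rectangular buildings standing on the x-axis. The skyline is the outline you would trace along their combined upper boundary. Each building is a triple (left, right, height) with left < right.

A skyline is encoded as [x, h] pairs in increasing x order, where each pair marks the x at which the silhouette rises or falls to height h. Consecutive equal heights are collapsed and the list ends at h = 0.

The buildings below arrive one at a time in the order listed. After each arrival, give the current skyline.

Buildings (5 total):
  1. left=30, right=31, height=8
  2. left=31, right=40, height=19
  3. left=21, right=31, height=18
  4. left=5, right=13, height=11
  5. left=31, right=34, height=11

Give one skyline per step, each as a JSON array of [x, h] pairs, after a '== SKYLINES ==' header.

== SKYLINES ==
[[30,8],[31,0]]
[[30,8],[31,19],[40,0]]
[[21,18],[31,19],[40,0]]
[[5,11],[13,0],[21,18],[31,19],[40,0]]
[[5,11],[13,0],[21,18],[31,19],[40,0]]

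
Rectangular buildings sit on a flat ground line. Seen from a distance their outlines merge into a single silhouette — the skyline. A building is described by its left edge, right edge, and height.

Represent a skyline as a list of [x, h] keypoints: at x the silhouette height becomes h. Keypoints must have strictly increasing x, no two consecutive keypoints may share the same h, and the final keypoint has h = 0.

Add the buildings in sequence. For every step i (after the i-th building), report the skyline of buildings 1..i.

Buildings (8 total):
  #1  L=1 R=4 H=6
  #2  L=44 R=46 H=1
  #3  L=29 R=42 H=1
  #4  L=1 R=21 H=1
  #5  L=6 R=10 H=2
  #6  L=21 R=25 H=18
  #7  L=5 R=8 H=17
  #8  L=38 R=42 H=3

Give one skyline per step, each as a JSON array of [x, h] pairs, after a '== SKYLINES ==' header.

== SKYLINES ==
[[1,6],[4,0]]
[[1,6],[4,0],[44,1],[46,0]]
[[1,6],[4,0],[29,1],[42,0],[44,1],[46,0]]
[[1,6],[4,1],[21,0],[29,1],[42,0],[44,1],[46,0]]
[[1,6],[4,1],[6,2],[10,1],[21,0],[29,1],[42,0],[44,1],[46,0]]
[[1,6],[4,1],[6,2],[10,1],[21,18],[25,0],[29,1],[42,0],[44,1],[46,0]]
[[1,6],[4,1],[5,17],[8,2],[10,1],[21,18],[25,0],[29,1],[42,0],[44,1],[46,0]]
[[1,6],[4,1],[5,17],[8,2],[10,1],[21,18],[25,0],[29,1],[38,3],[42,0],[44,1],[46,0]]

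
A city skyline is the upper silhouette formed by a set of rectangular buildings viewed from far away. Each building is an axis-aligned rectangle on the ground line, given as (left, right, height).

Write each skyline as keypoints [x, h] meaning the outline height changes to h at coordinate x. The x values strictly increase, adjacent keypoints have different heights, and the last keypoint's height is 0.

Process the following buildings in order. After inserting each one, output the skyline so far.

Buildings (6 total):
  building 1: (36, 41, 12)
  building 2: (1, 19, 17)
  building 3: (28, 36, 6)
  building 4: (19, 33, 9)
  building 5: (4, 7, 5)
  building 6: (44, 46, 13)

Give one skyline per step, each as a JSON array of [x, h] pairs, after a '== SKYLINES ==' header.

== SKYLINES ==
[[36,12],[41,0]]
[[1,17],[19,0],[36,12],[41,0]]
[[1,17],[19,0],[28,6],[36,12],[41,0]]
[[1,17],[19,9],[33,6],[36,12],[41,0]]
[[1,17],[19,9],[33,6],[36,12],[41,0]]
[[1,17],[19,9],[33,6],[36,12],[41,0],[44,13],[46,0]]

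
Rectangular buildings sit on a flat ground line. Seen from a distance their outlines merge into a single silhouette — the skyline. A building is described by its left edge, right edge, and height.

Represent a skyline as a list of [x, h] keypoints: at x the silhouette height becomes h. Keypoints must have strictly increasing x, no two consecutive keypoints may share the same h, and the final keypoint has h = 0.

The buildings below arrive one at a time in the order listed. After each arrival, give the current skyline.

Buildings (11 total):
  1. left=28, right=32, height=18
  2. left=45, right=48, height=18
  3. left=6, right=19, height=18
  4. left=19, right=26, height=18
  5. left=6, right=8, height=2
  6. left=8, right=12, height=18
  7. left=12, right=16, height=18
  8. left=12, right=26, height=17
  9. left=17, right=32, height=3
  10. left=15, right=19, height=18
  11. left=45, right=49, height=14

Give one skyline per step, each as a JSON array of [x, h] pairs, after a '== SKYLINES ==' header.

== SKYLINES ==
[[28,18],[32,0]]
[[28,18],[32,0],[45,18],[48,0]]
[[6,18],[19,0],[28,18],[32,0],[45,18],[48,0]]
[[6,18],[26,0],[28,18],[32,0],[45,18],[48,0]]
[[6,18],[26,0],[28,18],[32,0],[45,18],[48,0]]
[[6,18],[26,0],[28,18],[32,0],[45,18],[48,0]]
[[6,18],[26,0],[28,18],[32,0],[45,18],[48,0]]
[[6,18],[26,0],[28,18],[32,0],[45,18],[48,0]]
[[6,18],[26,3],[28,18],[32,0],[45,18],[48,0]]
[[6,18],[26,3],[28,18],[32,0],[45,18],[48,0]]
[[6,18],[26,3],[28,18],[32,0],[45,18],[48,14],[49,0]]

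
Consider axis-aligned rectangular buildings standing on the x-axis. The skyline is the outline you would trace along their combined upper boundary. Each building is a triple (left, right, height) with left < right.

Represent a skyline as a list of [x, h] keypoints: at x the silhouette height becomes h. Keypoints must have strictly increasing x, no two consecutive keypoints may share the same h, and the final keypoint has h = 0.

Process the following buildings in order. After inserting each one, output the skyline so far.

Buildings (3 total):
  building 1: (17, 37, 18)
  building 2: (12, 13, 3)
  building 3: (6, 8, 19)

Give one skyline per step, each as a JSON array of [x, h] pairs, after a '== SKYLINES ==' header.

== SKYLINES ==
[[17,18],[37,0]]
[[12,3],[13,0],[17,18],[37,0]]
[[6,19],[8,0],[12,3],[13,0],[17,18],[37,0]]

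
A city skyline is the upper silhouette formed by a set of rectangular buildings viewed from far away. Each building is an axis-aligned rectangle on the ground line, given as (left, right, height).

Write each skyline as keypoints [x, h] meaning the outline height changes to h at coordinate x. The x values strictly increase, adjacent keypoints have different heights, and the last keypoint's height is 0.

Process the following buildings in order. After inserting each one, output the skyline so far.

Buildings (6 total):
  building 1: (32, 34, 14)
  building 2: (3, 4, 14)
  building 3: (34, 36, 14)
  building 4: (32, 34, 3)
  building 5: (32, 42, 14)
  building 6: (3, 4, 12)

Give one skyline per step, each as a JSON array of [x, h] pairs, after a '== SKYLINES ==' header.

== SKYLINES ==
[[32,14],[34,0]]
[[3,14],[4,0],[32,14],[34,0]]
[[3,14],[4,0],[32,14],[36,0]]
[[3,14],[4,0],[32,14],[36,0]]
[[3,14],[4,0],[32,14],[42,0]]
[[3,14],[4,0],[32,14],[42,0]]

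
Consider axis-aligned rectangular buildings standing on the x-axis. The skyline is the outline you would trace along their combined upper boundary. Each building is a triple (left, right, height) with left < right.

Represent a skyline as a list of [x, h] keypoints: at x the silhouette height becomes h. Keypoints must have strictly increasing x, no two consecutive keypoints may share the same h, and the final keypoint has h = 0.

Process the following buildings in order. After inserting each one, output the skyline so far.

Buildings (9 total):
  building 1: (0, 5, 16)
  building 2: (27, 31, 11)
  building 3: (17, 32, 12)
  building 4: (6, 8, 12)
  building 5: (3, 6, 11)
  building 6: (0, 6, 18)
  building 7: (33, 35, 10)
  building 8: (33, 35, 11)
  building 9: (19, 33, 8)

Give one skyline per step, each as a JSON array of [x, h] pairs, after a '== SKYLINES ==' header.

== SKYLINES ==
[[0,16],[5,0]]
[[0,16],[5,0],[27,11],[31,0]]
[[0,16],[5,0],[17,12],[32,0]]
[[0,16],[5,0],[6,12],[8,0],[17,12],[32,0]]
[[0,16],[5,11],[6,12],[8,0],[17,12],[32,0]]
[[0,18],[6,12],[8,0],[17,12],[32,0]]
[[0,18],[6,12],[8,0],[17,12],[32,0],[33,10],[35,0]]
[[0,18],[6,12],[8,0],[17,12],[32,0],[33,11],[35,0]]
[[0,18],[6,12],[8,0],[17,12],[32,8],[33,11],[35,0]]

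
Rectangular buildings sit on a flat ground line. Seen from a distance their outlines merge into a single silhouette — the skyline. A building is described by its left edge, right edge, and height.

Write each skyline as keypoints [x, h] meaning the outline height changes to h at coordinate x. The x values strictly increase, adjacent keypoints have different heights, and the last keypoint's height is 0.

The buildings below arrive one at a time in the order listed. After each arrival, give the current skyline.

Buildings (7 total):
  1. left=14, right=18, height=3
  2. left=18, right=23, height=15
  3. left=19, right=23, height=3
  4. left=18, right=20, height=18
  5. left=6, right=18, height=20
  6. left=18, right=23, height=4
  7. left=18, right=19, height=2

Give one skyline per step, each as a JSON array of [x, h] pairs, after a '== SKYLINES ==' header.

== SKYLINES ==
[[14,3],[18,0]]
[[14,3],[18,15],[23,0]]
[[14,3],[18,15],[23,0]]
[[14,3],[18,18],[20,15],[23,0]]
[[6,20],[18,18],[20,15],[23,0]]
[[6,20],[18,18],[20,15],[23,0]]
[[6,20],[18,18],[20,15],[23,0]]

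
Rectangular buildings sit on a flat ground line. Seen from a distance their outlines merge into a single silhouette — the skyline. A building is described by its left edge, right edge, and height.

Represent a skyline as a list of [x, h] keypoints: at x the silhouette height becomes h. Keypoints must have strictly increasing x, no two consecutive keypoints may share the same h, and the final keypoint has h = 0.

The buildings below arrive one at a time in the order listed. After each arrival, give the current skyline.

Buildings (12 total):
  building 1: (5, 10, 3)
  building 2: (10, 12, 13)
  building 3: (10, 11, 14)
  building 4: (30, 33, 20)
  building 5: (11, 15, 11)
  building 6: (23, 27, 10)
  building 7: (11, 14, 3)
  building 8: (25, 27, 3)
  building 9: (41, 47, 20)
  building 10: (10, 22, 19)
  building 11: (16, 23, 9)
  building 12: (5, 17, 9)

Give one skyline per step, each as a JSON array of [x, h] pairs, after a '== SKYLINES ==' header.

== SKYLINES ==
[[5,3],[10,0]]
[[5,3],[10,13],[12,0]]
[[5,3],[10,14],[11,13],[12,0]]
[[5,3],[10,14],[11,13],[12,0],[30,20],[33,0]]
[[5,3],[10,14],[11,13],[12,11],[15,0],[30,20],[33,0]]
[[5,3],[10,14],[11,13],[12,11],[15,0],[23,10],[27,0],[30,20],[33,0]]
[[5,3],[10,14],[11,13],[12,11],[15,0],[23,10],[27,0],[30,20],[33,0]]
[[5,3],[10,14],[11,13],[12,11],[15,0],[23,10],[27,0],[30,20],[33,0]]
[[5,3],[10,14],[11,13],[12,11],[15,0],[23,10],[27,0],[30,20],[33,0],[41,20],[47,0]]
[[5,3],[10,19],[22,0],[23,10],[27,0],[30,20],[33,0],[41,20],[47,0]]
[[5,3],[10,19],[22,9],[23,10],[27,0],[30,20],[33,0],[41,20],[47,0]]
[[5,9],[10,19],[22,9],[23,10],[27,0],[30,20],[33,0],[41,20],[47,0]]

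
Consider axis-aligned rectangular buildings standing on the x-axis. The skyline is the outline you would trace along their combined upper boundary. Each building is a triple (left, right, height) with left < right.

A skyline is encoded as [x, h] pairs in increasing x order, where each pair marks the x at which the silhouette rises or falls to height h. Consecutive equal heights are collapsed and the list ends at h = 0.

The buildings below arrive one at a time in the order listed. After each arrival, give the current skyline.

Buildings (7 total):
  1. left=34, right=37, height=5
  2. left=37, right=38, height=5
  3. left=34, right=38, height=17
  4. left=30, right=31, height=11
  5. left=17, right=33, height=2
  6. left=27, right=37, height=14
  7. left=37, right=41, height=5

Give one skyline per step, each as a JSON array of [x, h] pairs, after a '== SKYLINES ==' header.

== SKYLINES ==
[[34,5],[37,0]]
[[34,5],[38,0]]
[[34,17],[38,0]]
[[30,11],[31,0],[34,17],[38,0]]
[[17,2],[30,11],[31,2],[33,0],[34,17],[38,0]]
[[17,2],[27,14],[34,17],[38,0]]
[[17,2],[27,14],[34,17],[38,5],[41,0]]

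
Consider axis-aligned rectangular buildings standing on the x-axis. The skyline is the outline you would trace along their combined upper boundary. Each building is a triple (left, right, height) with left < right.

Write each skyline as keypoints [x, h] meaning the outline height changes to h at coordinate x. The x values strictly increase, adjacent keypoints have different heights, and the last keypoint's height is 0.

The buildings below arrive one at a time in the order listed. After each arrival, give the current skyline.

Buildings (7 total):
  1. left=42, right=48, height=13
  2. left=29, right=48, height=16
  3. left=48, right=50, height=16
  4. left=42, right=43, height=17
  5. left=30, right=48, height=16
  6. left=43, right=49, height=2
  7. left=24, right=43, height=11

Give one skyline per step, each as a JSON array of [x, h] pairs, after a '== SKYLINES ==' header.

== SKYLINES ==
[[42,13],[48,0]]
[[29,16],[48,0]]
[[29,16],[50,0]]
[[29,16],[42,17],[43,16],[50,0]]
[[29,16],[42,17],[43,16],[50,0]]
[[29,16],[42,17],[43,16],[50,0]]
[[24,11],[29,16],[42,17],[43,16],[50,0]]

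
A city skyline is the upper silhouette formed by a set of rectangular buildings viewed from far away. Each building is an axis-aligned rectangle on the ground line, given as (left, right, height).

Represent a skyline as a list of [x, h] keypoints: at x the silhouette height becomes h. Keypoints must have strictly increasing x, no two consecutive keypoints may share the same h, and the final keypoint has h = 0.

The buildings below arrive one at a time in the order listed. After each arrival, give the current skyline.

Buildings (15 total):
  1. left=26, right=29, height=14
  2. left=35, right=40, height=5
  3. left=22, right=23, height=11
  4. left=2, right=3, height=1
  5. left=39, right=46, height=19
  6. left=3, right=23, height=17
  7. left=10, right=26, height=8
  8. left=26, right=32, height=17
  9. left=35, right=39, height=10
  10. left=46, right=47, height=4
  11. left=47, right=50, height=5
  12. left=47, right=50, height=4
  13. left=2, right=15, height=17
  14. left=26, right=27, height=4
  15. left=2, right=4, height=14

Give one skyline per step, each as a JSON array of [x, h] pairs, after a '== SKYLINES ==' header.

== SKYLINES ==
[[26,14],[29,0]]
[[26,14],[29,0],[35,5],[40,0]]
[[22,11],[23,0],[26,14],[29,0],[35,5],[40,0]]
[[2,1],[3,0],[22,11],[23,0],[26,14],[29,0],[35,5],[40,0]]
[[2,1],[3,0],[22,11],[23,0],[26,14],[29,0],[35,5],[39,19],[46,0]]
[[2,1],[3,17],[23,0],[26,14],[29,0],[35,5],[39,19],[46,0]]
[[2,1],[3,17],[23,8],[26,14],[29,0],[35,5],[39,19],[46,0]]
[[2,1],[3,17],[23,8],[26,17],[32,0],[35,5],[39,19],[46,0]]
[[2,1],[3,17],[23,8],[26,17],[32,0],[35,10],[39,19],[46,0]]
[[2,1],[3,17],[23,8],[26,17],[32,0],[35,10],[39,19],[46,4],[47,0]]
[[2,1],[3,17],[23,8],[26,17],[32,0],[35,10],[39,19],[46,4],[47,5],[50,0]]
[[2,1],[3,17],[23,8],[26,17],[32,0],[35,10],[39,19],[46,4],[47,5],[50,0]]
[[2,17],[23,8],[26,17],[32,0],[35,10],[39,19],[46,4],[47,5],[50,0]]
[[2,17],[23,8],[26,17],[32,0],[35,10],[39,19],[46,4],[47,5],[50,0]]
[[2,17],[23,8],[26,17],[32,0],[35,10],[39,19],[46,4],[47,5],[50,0]]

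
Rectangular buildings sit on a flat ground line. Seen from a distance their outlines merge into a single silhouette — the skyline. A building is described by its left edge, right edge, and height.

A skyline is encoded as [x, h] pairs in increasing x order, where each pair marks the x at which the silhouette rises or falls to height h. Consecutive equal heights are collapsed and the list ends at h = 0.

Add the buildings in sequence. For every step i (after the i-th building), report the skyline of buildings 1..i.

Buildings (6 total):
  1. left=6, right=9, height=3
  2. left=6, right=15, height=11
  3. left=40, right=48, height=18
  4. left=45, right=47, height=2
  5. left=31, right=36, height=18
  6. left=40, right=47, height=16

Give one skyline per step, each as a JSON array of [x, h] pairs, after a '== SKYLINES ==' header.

== SKYLINES ==
[[6,3],[9,0]]
[[6,11],[15,0]]
[[6,11],[15,0],[40,18],[48,0]]
[[6,11],[15,0],[40,18],[48,0]]
[[6,11],[15,0],[31,18],[36,0],[40,18],[48,0]]
[[6,11],[15,0],[31,18],[36,0],[40,18],[48,0]]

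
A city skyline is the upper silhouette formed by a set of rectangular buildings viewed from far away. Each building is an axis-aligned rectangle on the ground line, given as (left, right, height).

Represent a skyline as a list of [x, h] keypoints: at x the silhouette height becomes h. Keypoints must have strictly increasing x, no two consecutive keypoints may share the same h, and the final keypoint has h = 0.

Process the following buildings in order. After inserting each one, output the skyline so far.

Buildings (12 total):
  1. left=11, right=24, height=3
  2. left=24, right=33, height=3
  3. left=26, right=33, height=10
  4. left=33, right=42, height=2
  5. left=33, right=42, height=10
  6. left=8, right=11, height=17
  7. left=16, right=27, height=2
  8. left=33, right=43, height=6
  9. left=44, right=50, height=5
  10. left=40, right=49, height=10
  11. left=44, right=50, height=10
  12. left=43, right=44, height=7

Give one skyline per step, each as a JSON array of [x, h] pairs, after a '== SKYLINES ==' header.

== SKYLINES ==
[[11,3],[24,0]]
[[11,3],[33,0]]
[[11,3],[26,10],[33,0]]
[[11,3],[26,10],[33,2],[42,0]]
[[11,3],[26,10],[42,0]]
[[8,17],[11,3],[26,10],[42,0]]
[[8,17],[11,3],[26,10],[42,0]]
[[8,17],[11,3],[26,10],[42,6],[43,0]]
[[8,17],[11,3],[26,10],[42,6],[43,0],[44,5],[50,0]]
[[8,17],[11,3],[26,10],[49,5],[50,0]]
[[8,17],[11,3],[26,10],[50,0]]
[[8,17],[11,3],[26,10],[50,0]]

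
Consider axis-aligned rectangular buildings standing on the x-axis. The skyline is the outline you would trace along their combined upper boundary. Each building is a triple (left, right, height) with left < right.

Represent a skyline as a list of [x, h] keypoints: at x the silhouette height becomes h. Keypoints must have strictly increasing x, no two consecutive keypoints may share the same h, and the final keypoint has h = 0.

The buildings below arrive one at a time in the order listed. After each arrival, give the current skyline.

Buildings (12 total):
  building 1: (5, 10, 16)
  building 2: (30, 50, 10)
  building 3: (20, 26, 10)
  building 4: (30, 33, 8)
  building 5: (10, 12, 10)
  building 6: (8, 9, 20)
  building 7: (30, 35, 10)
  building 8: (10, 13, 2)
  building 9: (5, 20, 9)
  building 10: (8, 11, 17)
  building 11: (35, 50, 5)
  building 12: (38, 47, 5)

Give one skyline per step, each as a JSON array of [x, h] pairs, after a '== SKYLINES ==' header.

== SKYLINES ==
[[5,16],[10,0]]
[[5,16],[10,0],[30,10],[50,0]]
[[5,16],[10,0],[20,10],[26,0],[30,10],[50,0]]
[[5,16],[10,0],[20,10],[26,0],[30,10],[50,0]]
[[5,16],[10,10],[12,0],[20,10],[26,0],[30,10],[50,0]]
[[5,16],[8,20],[9,16],[10,10],[12,0],[20,10],[26,0],[30,10],[50,0]]
[[5,16],[8,20],[9,16],[10,10],[12,0],[20,10],[26,0],[30,10],[50,0]]
[[5,16],[8,20],[9,16],[10,10],[12,2],[13,0],[20,10],[26,0],[30,10],[50,0]]
[[5,16],[8,20],[9,16],[10,10],[12,9],[20,10],[26,0],[30,10],[50,0]]
[[5,16],[8,20],[9,17],[11,10],[12,9],[20,10],[26,0],[30,10],[50,0]]
[[5,16],[8,20],[9,17],[11,10],[12,9],[20,10],[26,0],[30,10],[50,0]]
[[5,16],[8,20],[9,17],[11,10],[12,9],[20,10],[26,0],[30,10],[50,0]]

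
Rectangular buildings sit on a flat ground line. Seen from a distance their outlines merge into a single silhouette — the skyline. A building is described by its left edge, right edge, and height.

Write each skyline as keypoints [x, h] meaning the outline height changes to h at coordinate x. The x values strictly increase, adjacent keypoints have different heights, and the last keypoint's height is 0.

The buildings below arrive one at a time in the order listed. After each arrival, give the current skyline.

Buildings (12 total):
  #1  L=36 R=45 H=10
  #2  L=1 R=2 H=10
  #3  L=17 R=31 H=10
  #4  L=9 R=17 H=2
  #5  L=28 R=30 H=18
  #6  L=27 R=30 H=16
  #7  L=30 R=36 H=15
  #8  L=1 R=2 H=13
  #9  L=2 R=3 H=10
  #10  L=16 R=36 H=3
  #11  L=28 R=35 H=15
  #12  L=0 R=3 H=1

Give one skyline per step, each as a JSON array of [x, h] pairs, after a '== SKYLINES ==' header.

== SKYLINES ==
[[36,10],[45,0]]
[[1,10],[2,0],[36,10],[45,0]]
[[1,10],[2,0],[17,10],[31,0],[36,10],[45,0]]
[[1,10],[2,0],[9,2],[17,10],[31,0],[36,10],[45,0]]
[[1,10],[2,0],[9,2],[17,10],[28,18],[30,10],[31,0],[36,10],[45,0]]
[[1,10],[2,0],[9,2],[17,10],[27,16],[28,18],[30,10],[31,0],[36,10],[45,0]]
[[1,10],[2,0],[9,2],[17,10],[27,16],[28,18],[30,15],[36,10],[45,0]]
[[1,13],[2,0],[9,2],[17,10],[27,16],[28,18],[30,15],[36,10],[45,0]]
[[1,13],[2,10],[3,0],[9,2],[17,10],[27,16],[28,18],[30,15],[36,10],[45,0]]
[[1,13],[2,10],[3,0],[9,2],[16,3],[17,10],[27,16],[28,18],[30,15],[36,10],[45,0]]
[[1,13],[2,10],[3,0],[9,2],[16,3],[17,10],[27,16],[28,18],[30,15],[36,10],[45,0]]
[[0,1],[1,13],[2,10],[3,0],[9,2],[16,3],[17,10],[27,16],[28,18],[30,15],[36,10],[45,0]]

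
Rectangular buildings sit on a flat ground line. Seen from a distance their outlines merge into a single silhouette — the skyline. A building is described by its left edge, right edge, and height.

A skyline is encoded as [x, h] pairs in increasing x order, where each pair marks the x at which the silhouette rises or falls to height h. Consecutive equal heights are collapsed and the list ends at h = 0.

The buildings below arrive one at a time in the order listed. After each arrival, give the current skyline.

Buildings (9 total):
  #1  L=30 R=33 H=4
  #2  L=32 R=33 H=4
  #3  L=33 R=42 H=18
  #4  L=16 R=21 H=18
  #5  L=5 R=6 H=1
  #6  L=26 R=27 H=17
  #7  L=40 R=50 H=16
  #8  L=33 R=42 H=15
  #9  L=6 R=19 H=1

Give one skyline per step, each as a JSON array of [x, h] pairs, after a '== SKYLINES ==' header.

== SKYLINES ==
[[30,4],[33,0]]
[[30,4],[33,0]]
[[30,4],[33,18],[42,0]]
[[16,18],[21,0],[30,4],[33,18],[42,0]]
[[5,1],[6,0],[16,18],[21,0],[30,4],[33,18],[42,0]]
[[5,1],[6,0],[16,18],[21,0],[26,17],[27,0],[30,4],[33,18],[42,0]]
[[5,1],[6,0],[16,18],[21,0],[26,17],[27,0],[30,4],[33,18],[42,16],[50,0]]
[[5,1],[6,0],[16,18],[21,0],[26,17],[27,0],[30,4],[33,18],[42,16],[50,0]]
[[5,1],[16,18],[21,0],[26,17],[27,0],[30,4],[33,18],[42,16],[50,0]]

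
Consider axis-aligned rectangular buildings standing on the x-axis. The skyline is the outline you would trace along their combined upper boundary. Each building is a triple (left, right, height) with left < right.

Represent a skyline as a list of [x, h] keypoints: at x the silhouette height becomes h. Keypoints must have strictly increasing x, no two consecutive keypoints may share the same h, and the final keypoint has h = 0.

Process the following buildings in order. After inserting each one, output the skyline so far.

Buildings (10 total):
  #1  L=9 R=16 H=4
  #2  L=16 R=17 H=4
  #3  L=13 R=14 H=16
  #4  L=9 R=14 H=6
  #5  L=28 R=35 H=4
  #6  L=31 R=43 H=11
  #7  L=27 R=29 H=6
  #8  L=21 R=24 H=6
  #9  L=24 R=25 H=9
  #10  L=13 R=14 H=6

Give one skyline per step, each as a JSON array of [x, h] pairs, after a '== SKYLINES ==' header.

== SKYLINES ==
[[9,4],[16,0]]
[[9,4],[17,0]]
[[9,4],[13,16],[14,4],[17,0]]
[[9,6],[13,16],[14,4],[17,0]]
[[9,6],[13,16],[14,4],[17,0],[28,4],[35,0]]
[[9,6],[13,16],[14,4],[17,0],[28,4],[31,11],[43,0]]
[[9,6],[13,16],[14,4],[17,0],[27,6],[29,4],[31,11],[43,0]]
[[9,6],[13,16],[14,4],[17,0],[21,6],[24,0],[27,6],[29,4],[31,11],[43,0]]
[[9,6],[13,16],[14,4],[17,0],[21,6],[24,9],[25,0],[27,6],[29,4],[31,11],[43,0]]
[[9,6],[13,16],[14,4],[17,0],[21,6],[24,9],[25,0],[27,6],[29,4],[31,11],[43,0]]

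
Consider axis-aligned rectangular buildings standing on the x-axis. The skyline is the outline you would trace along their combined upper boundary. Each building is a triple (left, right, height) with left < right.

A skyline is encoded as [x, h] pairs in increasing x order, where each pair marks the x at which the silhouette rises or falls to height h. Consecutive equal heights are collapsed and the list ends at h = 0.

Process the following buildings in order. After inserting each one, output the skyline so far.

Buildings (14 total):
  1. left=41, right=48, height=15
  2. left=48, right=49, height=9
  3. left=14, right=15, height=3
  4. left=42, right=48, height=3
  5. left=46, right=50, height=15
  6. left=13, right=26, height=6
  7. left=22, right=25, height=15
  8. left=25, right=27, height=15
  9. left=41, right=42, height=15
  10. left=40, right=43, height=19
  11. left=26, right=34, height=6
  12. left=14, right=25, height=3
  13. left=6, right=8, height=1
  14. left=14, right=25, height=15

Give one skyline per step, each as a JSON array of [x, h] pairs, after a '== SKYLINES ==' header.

== SKYLINES ==
[[41,15],[48,0]]
[[41,15],[48,9],[49,0]]
[[14,3],[15,0],[41,15],[48,9],[49,0]]
[[14,3],[15,0],[41,15],[48,9],[49,0]]
[[14,3],[15,0],[41,15],[50,0]]
[[13,6],[26,0],[41,15],[50,0]]
[[13,6],[22,15],[25,6],[26,0],[41,15],[50,0]]
[[13,6],[22,15],[27,0],[41,15],[50,0]]
[[13,6],[22,15],[27,0],[41,15],[50,0]]
[[13,6],[22,15],[27,0],[40,19],[43,15],[50,0]]
[[13,6],[22,15],[27,6],[34,0],[40,19],[43,15],[50,0]]
[[13,6],[22,15],[27,6],[34,0],[40,19],[43,15],[50,0]]
[[6,1],[8,0],[13,6],[22,15],[27,6],[34,0],[40,19],[43,15],[50,0]]
[[6,1],[8,0],[13,6],[14,15],[27,6],[34,0],[40,19],[43,15],[50,0]]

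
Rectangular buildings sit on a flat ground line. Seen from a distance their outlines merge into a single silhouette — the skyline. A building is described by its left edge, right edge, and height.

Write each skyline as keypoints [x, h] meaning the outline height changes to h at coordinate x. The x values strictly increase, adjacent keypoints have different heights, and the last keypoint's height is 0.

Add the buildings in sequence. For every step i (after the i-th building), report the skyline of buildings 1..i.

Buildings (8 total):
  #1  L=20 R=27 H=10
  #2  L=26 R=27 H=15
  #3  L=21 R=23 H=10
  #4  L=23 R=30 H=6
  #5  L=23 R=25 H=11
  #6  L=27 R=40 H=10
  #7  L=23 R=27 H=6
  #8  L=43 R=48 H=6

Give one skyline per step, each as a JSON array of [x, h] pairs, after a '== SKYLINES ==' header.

== SKYLINES ==
[[20,10],[27,0]]
[[20,10],[26,15],[27,0]]
[[20,10],[26,15],[27,0]]
[[20,10],[26,15],[27,6],[30,0]]
[[20,10],[23,11],[25,10],[26,15],[27,6],[30,0]]
[[20,10],[23,11],[25,10],[26,15],[27,10],[40,0]]
[[20,10],[23,11],[25,10],[26,15],[27,10],[40,0]]
[[20,10],[23,11],[25,10],[26,15],[27,10],[40,0],[43,6],[48,0]]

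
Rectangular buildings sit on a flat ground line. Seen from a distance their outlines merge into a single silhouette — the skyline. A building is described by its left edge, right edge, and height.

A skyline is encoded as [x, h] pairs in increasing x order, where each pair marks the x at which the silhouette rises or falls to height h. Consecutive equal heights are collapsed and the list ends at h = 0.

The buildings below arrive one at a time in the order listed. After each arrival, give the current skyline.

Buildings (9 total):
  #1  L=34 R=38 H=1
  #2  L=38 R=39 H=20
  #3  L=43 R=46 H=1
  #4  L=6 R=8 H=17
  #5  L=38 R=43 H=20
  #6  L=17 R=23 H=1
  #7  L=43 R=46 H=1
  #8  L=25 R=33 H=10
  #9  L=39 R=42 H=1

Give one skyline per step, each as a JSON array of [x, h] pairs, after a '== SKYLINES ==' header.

== SKYLINES ==
[[34,1],[38,0]]
[[34,1],[38,20],[39,0]]
[[34,1],[38,20],[39,0],[43,1],[46,0]]
[[6,17],[8,0],[34,1],[38,20],[39,0],[43,1],[46,0]]
[[6,17],[8,0],[34,1],[38,20],[43,1],[46,0]]
[[6,17],[8,0],[17,1],[23,0],[34,1],[38,20],[43,1],[46,0]]
[[6,17],[8,0],[17,1],[23,0],[34,1],[38,20],[43,1],[46,0]]
[[6,17],[8,0],[17,1],[23,0],[25,10],[33,0],[34,1],[38,20],[43,1],[46,0]]
[[6,17],[8,0],[17,1],[23,0],[25,10],[33,0],[34,1],[38,20],[43,1],[46,0]]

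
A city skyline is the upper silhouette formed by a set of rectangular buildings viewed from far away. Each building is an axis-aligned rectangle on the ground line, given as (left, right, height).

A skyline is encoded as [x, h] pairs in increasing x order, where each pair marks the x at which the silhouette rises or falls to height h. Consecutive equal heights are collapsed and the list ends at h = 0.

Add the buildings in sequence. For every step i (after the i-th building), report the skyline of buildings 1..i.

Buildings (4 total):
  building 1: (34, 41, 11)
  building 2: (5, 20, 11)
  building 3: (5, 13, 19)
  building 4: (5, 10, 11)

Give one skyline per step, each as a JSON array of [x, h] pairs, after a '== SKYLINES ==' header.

== SKYLINES ==
[[34,11],[41,0]]
[[5,11],[20,0],[34,11],[41,0]]
[[5,19],[13,11],[20,0],[34,11],[41,0]]
[[5,19],[13,11],[20,0],[34,11],[41,0]]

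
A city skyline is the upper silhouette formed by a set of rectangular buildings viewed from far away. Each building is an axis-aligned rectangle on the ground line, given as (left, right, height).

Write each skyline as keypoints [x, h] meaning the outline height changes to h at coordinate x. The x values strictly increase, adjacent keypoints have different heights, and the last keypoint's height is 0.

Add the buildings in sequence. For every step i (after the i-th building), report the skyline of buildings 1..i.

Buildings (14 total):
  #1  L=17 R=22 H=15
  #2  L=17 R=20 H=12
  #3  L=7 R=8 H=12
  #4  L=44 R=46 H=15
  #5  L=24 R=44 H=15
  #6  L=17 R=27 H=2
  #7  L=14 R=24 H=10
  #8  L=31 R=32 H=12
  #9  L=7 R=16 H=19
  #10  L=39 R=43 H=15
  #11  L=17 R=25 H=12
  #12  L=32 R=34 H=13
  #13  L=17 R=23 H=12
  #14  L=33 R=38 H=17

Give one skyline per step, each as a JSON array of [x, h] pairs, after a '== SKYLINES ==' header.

== SKYLINES ==
[[17,15],[22,0]]
[[17,15],[22,0]]
[[7,12],[8,0],[17,15],[22,0]]
[[7,12],[8,0],[17,15],[22,0],[44,15],[46,0]]
[[7,12],[8,0],[17,15],[22,0],[24,15],[46,0]]
[[7,12],[8,0],[17,15],[22,2],[24,15],[46,0]]
[[7,12],[8,0],[14,10],[17,15],[22,10],[24,15],[46,0]]
[[7,12],[8,0],[14,10],[17,15],[22,10],[24,15],[46,0]]
[[7,19],[16,10],[17,15],[22,10],[24,15],[46,0]]
[[7,19],[16,10],[17,15],[22,10],[24,15],[46,0]]
[[7,19],[16,10],[17,15],[22,12],[24,15],[46,0]]
[[7,19],[16,10],[17,15],[22,12],[24,15],[46,0]]
[[7,19],[16,10],[17,15],[22,12],[24,15],[46,0]]
[[7,19],[16,10],[17,15],[22,12],[24,15],[33,17],[38,15],[46,0]]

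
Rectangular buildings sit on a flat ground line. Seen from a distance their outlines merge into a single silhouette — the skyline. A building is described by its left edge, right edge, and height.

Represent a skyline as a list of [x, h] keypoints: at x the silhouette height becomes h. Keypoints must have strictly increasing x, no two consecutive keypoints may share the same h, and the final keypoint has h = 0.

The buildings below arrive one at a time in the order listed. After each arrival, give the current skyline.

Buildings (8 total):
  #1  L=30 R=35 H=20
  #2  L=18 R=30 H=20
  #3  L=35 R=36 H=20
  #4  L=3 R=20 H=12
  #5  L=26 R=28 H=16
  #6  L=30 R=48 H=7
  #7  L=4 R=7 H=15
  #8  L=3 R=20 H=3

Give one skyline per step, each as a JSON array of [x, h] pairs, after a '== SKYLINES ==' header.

== SKYLINES ==
[[30,20],[35,0]]
[[18,20],[35,0]]
[[18,20],[36,0]]
[[3,12],[18,20],[36,0]]
[[3,12],[18,20],[36,0]]
[[3,12],[18,20],[36,7],[48,0]]
[[3,12],[4,15],[7,12],[18,20],[36,7],[48,0]]
[[3,12],[4,15],[7,12],[18,20],[36,7],[48,0]]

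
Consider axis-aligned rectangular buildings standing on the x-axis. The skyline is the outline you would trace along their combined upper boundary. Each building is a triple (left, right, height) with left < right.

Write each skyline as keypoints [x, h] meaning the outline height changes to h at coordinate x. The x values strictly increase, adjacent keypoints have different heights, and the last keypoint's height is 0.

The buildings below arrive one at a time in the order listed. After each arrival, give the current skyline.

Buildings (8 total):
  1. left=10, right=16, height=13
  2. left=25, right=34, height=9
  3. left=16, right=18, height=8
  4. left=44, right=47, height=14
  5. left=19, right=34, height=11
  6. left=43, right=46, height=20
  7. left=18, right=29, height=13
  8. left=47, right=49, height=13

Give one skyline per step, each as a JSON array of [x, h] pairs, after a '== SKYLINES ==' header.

== SKYLINES ==
[[10,13],[16,0]]
[[10,13],[16,0],[25,9],[34,0]]
[[10,13],[16,8],[18,0],[25,9],[34,0]]
[[10,13],[16,8],[18,0],[25,9],[34,0],[44,14],[47,0]]
[[10,13],[16,8],[18,0],[19,11],[34,0],[44,14],[47,0]]
[[10,13],[16,8],[18,0],[19,11],[34,0],[43,20],[46,14],[47,0]]
[[10,13],[16,8],[18,13],[29,11],[34,0],[43,20],[46,14],[47,0]]
[[10,13],[16,8],[18,13],[29,11],[34,0],[43,20],[46,14],[47,13],[49,0]]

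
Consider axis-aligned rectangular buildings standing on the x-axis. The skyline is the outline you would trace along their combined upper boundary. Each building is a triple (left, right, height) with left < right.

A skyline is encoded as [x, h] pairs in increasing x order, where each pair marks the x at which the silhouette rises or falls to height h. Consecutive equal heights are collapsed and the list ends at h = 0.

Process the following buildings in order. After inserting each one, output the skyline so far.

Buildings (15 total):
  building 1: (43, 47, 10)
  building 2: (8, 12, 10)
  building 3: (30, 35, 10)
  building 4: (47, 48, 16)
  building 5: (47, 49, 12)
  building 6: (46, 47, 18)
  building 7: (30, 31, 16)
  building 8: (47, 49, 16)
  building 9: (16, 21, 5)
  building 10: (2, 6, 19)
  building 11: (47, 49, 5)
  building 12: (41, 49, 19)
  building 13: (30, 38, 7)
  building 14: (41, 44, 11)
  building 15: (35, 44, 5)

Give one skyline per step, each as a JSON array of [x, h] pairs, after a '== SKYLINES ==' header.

== SKYLINES ==
[[43,10],[47,0]]
[[8,10],[12,0],[43,10],[47,0]]
[[8,10],[12,0],[30,10],[35,0],[43,10],[47,0]]
[[8,10],[12,0],[30,10],[35,0],[43,10],[47,16],[48,0]]
[[8,10],[12,0],[30,10],[35,0],[43,10],[47,16],[48,12],[49,0]]
[[8,10],[12,0],[30,10],[35,0],[43,10],[46,18],[47,16],[48,12],[49,0]]
[[8,10],[12,0],[30,16],[31,10],[35,0],[43,10],[46,18],[47,16],[48,12],[49,0]]
[[8,10],[12,0],[30,16],[31,10],[35,0],[43,10],[46,18],[47,16],[49,0]]
[[8,10],[12,0],[16,5],[21,0],[30,16],[31,10],[35,0],[43,10],[46,18],[47,16],[49,0]]
[[2,19],[6,0],[8,10],[12,0],[16,5],[21,0],[30,16],[31,10],[35,0],[43,10],[46,18],[47,16],[49,0]]
[[2,19],[6,0],[8,10],[12,0],[16,5],[21,0],[30,16],[31,10],[35,0],[43,10],[46,18],[47,16],[49,0]]
[[2,19],[6,0],[8,10],[12,0],[16,5],[21,0],[30,16],[31,10],[35,0],[41,19],[49,0]]
[[2,19],[6,0],[8,10],[12,0],[16,5],[21,0],[30,16],[31,10],[35,7],[38,0],[41,19],[49,0]]
[[2,19],[6,0],[8,10],[12,0],[16,5],[21,0],[30,16],[31,10],[35,7],[38,0],[41,19],[49,0]]
[[2,19],[6,0],[8,10],[12,0],[16,5],[21,0],[30,16],[31,10],[35,7],[38,5],[41,19],[49,0]]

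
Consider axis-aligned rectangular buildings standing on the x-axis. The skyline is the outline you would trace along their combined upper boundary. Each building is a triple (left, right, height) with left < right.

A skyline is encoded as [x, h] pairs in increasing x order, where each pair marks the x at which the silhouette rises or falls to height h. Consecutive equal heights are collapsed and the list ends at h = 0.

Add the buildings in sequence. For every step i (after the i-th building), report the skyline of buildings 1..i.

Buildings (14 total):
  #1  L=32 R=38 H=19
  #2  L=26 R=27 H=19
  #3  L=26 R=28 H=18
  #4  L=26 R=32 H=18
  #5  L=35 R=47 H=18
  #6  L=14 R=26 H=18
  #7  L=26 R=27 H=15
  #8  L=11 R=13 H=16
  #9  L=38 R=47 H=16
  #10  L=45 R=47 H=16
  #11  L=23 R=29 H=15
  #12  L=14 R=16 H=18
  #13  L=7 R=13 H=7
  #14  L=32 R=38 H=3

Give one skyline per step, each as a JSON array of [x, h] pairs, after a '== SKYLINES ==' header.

== SKYLINES ==
[[32,19],[38,0]]
[[26,19],[27,0],[32,19],[38,0]]
[[26,19],[27,18],[28,0],[32,19],[38,0]]
[[26,19],[27,18],[32,19],[38,0]]
[[26,19],[27,18],[32,19],[38,18],[47,0]]
[[14,18],[26,19],[27,18],[32,19],[38,18],[47,0]]
[[14,18],[26,19],[27,18],[32,19],[38,18],[47,0]]
[[11,16],[13,0],[14,18],[26,19],[27,18],[32,19],[38,18],[47,0]]
[[11,16],[13,0],[14,18],[26,19],[27,18],[32,19],[38,18],[47,0]]
[[11,16],[13,0],[14,18],[26,19],[27,18],[32,19],[38,18],[47,0]]
[[11,16],[13,0],[14,18],[26,19],[27,18],[32,19],[38,18],[47,0]]
[[11,16],[13,0],[14,18],[26,19],[27,18],[32,19],[38,18],[47,0]]
[[7,7],[11,16],[13,0],[14,18],[26,19],[27,18],[32,19],[38,18],[47,0]]
[[7,7],[11,16],[13,0],[14,18],[26,19],[27,18],[32,19],[38,18],[47,0]]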